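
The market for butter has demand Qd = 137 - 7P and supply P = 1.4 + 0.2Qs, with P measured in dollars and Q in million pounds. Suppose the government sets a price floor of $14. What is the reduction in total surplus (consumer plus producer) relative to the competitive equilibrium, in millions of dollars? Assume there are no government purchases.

Rearranging supply gives Qs = 5P - 7. Equilibrium: 137 - 7P = 5P - 7, so 144 = 12P and P* = 12, Q* = 53.
Because the floor (14) lies above the market-clearing price, it is binding.
At P = 14: Qd = 137 - 7·14 = 39 and Qs = 5·14 - 7 = 63.
Quantity traded falls to 39. At Q = 39 the demand price is (137 - 39)/7 = 14 and the supply price is (7 + 39)/5 = 9.2.
Deadweight loss = ½ · (14 - 9.2) · (53 - 39) = ½ · 4.8 · 14 = 33.6.

33.6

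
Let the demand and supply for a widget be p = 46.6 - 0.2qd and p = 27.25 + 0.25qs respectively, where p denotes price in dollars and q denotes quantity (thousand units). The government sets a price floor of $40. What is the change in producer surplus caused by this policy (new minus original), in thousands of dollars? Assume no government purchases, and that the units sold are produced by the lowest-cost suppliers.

Rearranging demand gives qd = 233 - 5p; rearranging supply gives qs = 4p - 109. In a free market, 233 - 5p = 4p - 109 gives the equilibrium p* = 38, q* = 43.
Since 40 > 38, the floor is binding.
At p = 40: qd = 233 - 5·40 = 33 and qs = 4·40 - 109 = 51.
Producer surplus without the control is ½ · (38 - 27.25) · 43 = 231.125.
With the floor, 33 units are sold at 40. The supply price at q = 33 is 35.5, so PS = ½ · [(40 - 27.25) + (40 - 35.5)] · 33 = 284.625.
Change in producer surplus = 284.625 - 231.125 = 53.5.

53.5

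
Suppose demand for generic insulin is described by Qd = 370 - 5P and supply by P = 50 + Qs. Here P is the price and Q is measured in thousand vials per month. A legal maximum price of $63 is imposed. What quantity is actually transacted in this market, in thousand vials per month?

Rearranging supply gives Qs = P - 50. In a free market, 370 - 5P = P - 50 gives the equilibrium P* = 70, Q* = 20.
Because the ceiling (63) lies below the market-clearing price, it is binding.
At P = 63: Qd = 370 - 5·63 = 55 and Qs = 63 - 50 = 13.
The quantity actually transacted is the short side, supply: 13.

13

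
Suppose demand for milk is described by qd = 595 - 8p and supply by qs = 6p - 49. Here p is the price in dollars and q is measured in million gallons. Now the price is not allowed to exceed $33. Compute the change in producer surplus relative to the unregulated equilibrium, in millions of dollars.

-2444

Without the control the market clears where 595 - 8p = 6p - 49, i.e. p* = 46 and q* = 227.
The ceiling of 33 is below the equilibrium price 46, so it binds.
At p = 33: qd = 595 - 8·33 = 331 and qs = 6·33 - 49 = 149.
Producer surplus without the control is ½ · (46 - 49/6) · 227 = 51529/12.
With the ceiling, producers sell 149 units at 33, so PS = ½ · (33 - 49/6) · 149 = 22201/12.
Change in producer surplus = 22201/12 - 51529/12 = -2444.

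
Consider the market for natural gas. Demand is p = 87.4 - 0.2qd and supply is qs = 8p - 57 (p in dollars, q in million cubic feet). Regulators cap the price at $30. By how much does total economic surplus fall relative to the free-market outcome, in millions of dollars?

665.6

Rearranging demand gives qd = 437 - 5p. Without the control the market clears where 437 - 5p = 8p - 57, i.e. p* = 38 and q* = 247.
Because the ceiling (30) lies below the market-clearing price, it is binding.
At p = 30: qd = 437 - 5·30 = 287 and qs = 8·30 - 57 = 183.
Quantity traded falls to 183. At q = 183 the demand price is (437 - 183)/5 = 50.8 and the supply price is (57 + 183)/8 = 30.
Deadweight loss = ½ · (50.8 - 30) · (247 - 183) = ½ · 20.8 · 64 = 665.6.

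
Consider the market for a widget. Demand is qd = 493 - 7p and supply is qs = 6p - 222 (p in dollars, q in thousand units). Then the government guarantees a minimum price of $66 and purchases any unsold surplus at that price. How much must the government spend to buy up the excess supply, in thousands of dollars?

In a free market, 493 - 7p = 6p - 222 gives the equilibrium p* = 55, q* = 108.
Since 66 > 55, the floor is binding.
At p = 66: qd = 493 - 7·66 = 31 and qs = 6·66 - 222 = 174.
Surplus = qs - qd = 143.
Government expenditure = surplus × support price = 143 × 66 = 9438.

9438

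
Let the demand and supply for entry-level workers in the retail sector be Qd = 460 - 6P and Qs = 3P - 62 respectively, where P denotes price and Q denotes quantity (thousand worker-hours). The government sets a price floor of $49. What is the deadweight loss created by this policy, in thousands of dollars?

Setting quantity demanded equal to quantity supplied, 460 - 6P = 3P - 62, gives P* = 58 and Q* = 112.
The floor of 49 is below the equilibrium price 58, so it is not binding; the market clears at P* = 58, Q* = 112.
Since the control does not bind, no trades are prevented and deadweight loss is zero.

0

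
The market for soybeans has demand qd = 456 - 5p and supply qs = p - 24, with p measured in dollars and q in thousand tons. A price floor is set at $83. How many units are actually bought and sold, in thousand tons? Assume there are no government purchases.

41

Setting quantity demanded equal to quantity supplied, 456 - 5p = p - 24, gives p* = 80 and q* = 56.
Because the floor (83) lies above the market-clearing price, it is binding.
At p = 83: qd = 456 - 5·83 = 41 and qs = 83 - 24 = 59.
The quantity actually transacted is the short side, demand: 41.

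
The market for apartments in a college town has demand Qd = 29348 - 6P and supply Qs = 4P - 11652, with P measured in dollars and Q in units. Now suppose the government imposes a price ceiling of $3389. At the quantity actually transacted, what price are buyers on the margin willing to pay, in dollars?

4574

Without the control the market clears where 29348 - 6P = 4P - 11652, i.e. P* = 4100 and Q* = 4748.
Since 3389 < 4100, the ceiling is binding.
At P = 3389: Qd = 29348 - 6·3389 = 9014 and Qs = 4·3389 - 11652 = 1904.
Only 1904 units reach the market. On the demand curve, the marginal buyer's willingness to pay at Q = 1904 is (29348 - 1904)/6 = 4574.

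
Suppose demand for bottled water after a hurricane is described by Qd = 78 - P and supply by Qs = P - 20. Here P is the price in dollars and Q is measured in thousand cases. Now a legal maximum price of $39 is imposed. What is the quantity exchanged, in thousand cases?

Without the control the market clears where 78 - P = P - 20, i.e. P* = 49 and Q* = 29.
Since 39 < 49, the ceiling is binding.
At P = 39: Qd = 78 - 39 = 39 and Qs = 39 - 20 = 19.
The quantity actually transacted is the short side, supply: 19.

19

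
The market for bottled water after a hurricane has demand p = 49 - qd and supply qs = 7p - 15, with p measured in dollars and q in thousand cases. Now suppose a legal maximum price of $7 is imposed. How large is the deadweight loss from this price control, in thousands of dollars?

Rearranging demand gives qd = 49 - p. Without the control the market clears where 49 - p = 7p - 15, i.e. p* = 8 and q* = 41.
Because the ceiling (7) lies below the market-clearing price, it is binding.
At p = 7: qd = 49 - 7 = 42 and qs = 7·7 - 15 = 34.
Quantity traded falls to 34. At q = 34 the demand price is 49 - 34 = 15 and the supply price is (15 + 34)/7 = 7.
Deadweight loss = ½ · (15 - 7) · (41 - 34) = ½ · 8 · 7 = 28.

28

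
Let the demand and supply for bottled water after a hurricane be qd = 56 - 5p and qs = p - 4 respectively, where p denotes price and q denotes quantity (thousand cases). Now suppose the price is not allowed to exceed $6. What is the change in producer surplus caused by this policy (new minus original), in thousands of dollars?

-16

Without the control the market clears where 56 - 5p = p - 4, i.e. p* = 10 and q* = 6.
Because the ceiling (6) lies below the market-clearing price, it is binding.
At p = 6: qd = 56 - 5·6 = 26 and qs = 6 - 4 = 2.
Producer surplus without the control is ½ · (10 - 4) · 6 = 18.
With the ceiling, producers sell 2 units at 6, so PS = ½ · (6 - 4) · 2 = 2.
Change in producer surplus = 2 - 18 = -16.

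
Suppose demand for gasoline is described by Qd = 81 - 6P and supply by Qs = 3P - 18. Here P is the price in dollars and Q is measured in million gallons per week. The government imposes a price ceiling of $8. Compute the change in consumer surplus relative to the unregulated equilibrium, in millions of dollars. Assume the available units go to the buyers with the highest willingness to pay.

Without the control the market clears where 81 - 6P = 3P - 18, i.e. P* = 11 and Q* = 15.
Since 8 < 11, the ceiling is binding.
At P = 8: Qd = 81 - 6·8 = 33 and Qs = 3·8 - 18 = 6.
Consumer surplus without the control is ½ · (13.5 - 11) · 15 = 18.75.
With the ceiling, 6 units are sold at 8 (assume they go to the highest-value buyers). The demand price at Q = 6 is 12.5, so CS = ½ · [(13.5 - 8) + (12.5 - 8)] · 6 = 30.
Change in consumer surplus = 30 - 18.75 = 11.25.

11.25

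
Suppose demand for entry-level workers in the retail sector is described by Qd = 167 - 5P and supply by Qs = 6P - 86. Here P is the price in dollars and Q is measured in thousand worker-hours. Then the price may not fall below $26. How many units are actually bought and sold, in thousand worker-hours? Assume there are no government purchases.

37

Without the control the market clears where 167 - 5P = 6P - 86, i.e. P* = 23 and Q* = 52.
Since 26 > 23, the floor is binding.
At P = 26: Qd = 167 - 5·26 = 37 and Qs = 6·26 - 86 = 70.
The quantity actually transacted is the short side, demand: 37.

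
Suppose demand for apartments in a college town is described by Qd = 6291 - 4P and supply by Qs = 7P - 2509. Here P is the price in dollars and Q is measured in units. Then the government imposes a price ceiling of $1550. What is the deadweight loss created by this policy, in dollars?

0

Equilibrium: 6291 - 4P = 7P - 2509, so 8800 = 11P and P* = 800, Q* = 3091.
Since 1550 is above P* = 800, the ceiling does not bind and the free-market outcome prevails.
Since the control does not bind, no trades are prevented and deadweight loss is zero.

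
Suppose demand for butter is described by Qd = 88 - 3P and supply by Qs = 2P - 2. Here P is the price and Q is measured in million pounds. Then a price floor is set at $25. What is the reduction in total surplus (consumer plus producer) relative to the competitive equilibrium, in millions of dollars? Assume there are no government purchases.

183.75

In a free market, 88 - 3P = 2P - 2 gives the equilibrium P* = 18, Q* = 34.
The floor of 25 is above the equilibrium price 18, so it binds.
At P = 25: Qd = 88 - 3·25 = 13 and Qs = 2·25 - 2 = 48.
Quantity traded falls to 13. At Q = 13 the demand price is (88 - 13)/3 = 25 and the supply price is (2 + 13)/2 = 7.5.
Deadweight loss = ½ · (25 - 7.5) · (34 - 13) = ½ · 17.5 · 21 = 183.75.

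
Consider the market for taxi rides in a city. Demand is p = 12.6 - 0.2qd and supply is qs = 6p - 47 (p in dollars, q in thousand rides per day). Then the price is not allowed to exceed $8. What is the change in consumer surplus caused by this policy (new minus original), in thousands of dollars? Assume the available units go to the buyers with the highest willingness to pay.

Rearranging demand gives qd = 63 - 5p. Without the control the market clears where 63 - 5p = 6p - 47, i.e. p* = 10 and q* = 13.
Since 8 < 10, the ceiling is binding.
At p = 8: qd = 63 - 5·8 = 23 and qs = 6·8 - 47 = 1.
Consumer surplus without the control is ½ · (12.6 - 10) · 13 = 16.9.
With the ceiling, 1 units are sold at 8 (assume they go to the highest-value buyers). The demand price at q = 1 is 12.4, so CS = ½ · [(12.6 - 8) + (12.4 - 8)] · 1 = 4.5.
Change in consumer surplus = 4.5 - 16.9 = -12.4.

-12.4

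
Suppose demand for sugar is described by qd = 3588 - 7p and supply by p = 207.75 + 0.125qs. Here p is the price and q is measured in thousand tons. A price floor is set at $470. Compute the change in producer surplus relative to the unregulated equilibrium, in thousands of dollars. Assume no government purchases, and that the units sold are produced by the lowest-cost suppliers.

Rearranging supply gives qs = 8p - 1662. Without the control the market clears where 3588 - 7p = 8p - 1662, i.e. p* = 350 and q* = 1138.
Since 470 > 350, the floor is binding.
At p = 470: qd = 3588 - 7·470 = 298 and qs = 8·470 - 1662 = 2098.
Producer surplus without the control is ½ · (350 - 207.75) · 1138 = 80940.25.
With the floor, 298 units are sold at 470. The supply price at q = 298 is 245, so PS = ½ · [(470 - 207.75) + (470 - 245)] · 298 = 72600.25.
Change in producer surplus = 72600.25 - 80940.25 = -8340.

-8340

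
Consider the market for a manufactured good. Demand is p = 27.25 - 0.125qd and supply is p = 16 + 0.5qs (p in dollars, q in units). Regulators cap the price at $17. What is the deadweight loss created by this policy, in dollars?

80

Rearranging demand gives qd = 218 - 8p; rearranging supply gives qs = 2p - 32. In a free market, 218 - 8p = 2p - 32 gives the equilibrium p* = 25, q* = 18.
The ceiling of 17 is below the equilibrium price 25, so it binds.
At p = 17: qd = 218 - 8·17 = 82 and qs = 2·17 - 32 = 2.
Quantity traded falls to 2. At q = 2 the demand price is (218 - 2)/8 = 27 and the supply price is (32 + 2)/2 = 17.
Deadweight loss = ½ · (27 - 17) · (18 - 2) = ½ · 10 · 16 = 80.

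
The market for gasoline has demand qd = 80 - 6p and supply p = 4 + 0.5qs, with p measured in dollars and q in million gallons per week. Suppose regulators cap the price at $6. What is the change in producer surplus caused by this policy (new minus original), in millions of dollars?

-45

Rearranging supply gives qs = 2p - 8. Equilibrium: 80 - 6p = 2p - 8, so 88 = 8p and p* = 11, q* = 14.
Since 6 < 11, the ceiling is binding.
At p = 6: qd = 80 - 6·6 = 44 and qs = 2·6 - 8 = 4.
Producer surplus without the control is ½ · (11 - 4) · 14 = 49.
With the ceiling, producers sell 4 units at 6, so PS = ½ · (6 - 4) · 4 = 4.
Change in producer surplus = 4 - 49 = -45.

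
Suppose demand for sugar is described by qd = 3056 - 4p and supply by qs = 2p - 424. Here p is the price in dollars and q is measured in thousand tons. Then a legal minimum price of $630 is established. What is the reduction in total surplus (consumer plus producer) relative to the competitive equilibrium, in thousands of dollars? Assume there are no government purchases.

Setting quantity demanded equal to quantity supplied, 3056 - 4p = 2p - 424, gives p* = 580 and q* = 736.
The floor of 630 is above the equilibrium price 580, so it binds.
At p = 630: qd = 3056 - 4·630 = 536 and qs = 2·630 - 424 = 836.
Quantity traded falls to 536. At q = 536 the demand price is (3056 - 536)/4 = 630 and the supply price is (424 + 536)/2 = 480.
Deadweight loss = ½ · (630 - 480) · (736 - 536) = ½ · 150 · 200 = 15000.

15000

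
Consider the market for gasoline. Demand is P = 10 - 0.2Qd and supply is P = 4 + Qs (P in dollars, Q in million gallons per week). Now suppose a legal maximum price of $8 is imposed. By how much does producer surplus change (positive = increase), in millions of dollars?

Rearranging demand gives Qd = 50 - 5P; rearranging supply gives Qs = P - 4. In a free market, 50 - 5P = P - 4 gives the equilibrium P* = 9, Q* = 5.
Because the ceiling (8) lies below the market-clearing price, it is binding.
At P = 8: Qd = 50 - 5·8 = 10 and Qs = 8 - 4 = 4.
Producer surplus without the control is ½ · (9 - 4) · 5 = 12.5.
With the ceiling, producers sell 4 units at 8, so PS = ½ · (8 - 4) · 4 = 8.
Change in producer surplus = 8 - 12.5 = -4.5.

-4.5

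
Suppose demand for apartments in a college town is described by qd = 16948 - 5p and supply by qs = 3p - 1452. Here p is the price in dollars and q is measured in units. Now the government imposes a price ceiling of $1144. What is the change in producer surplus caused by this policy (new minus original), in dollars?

-4293384

In a free market, 16948 - 5p = 3p - 1452 gives the equilibrium p* = 2300, q* = 5448.
Since 1144 < 2300, the ceiling is binding.
At p = 1144: qd = 16948 - 5·1144 = 11228 and qs = 3·1144 - 1452 = 1980.
Producer surplus without the control is ½ · (2300 - 484) · 5448 = 4946784.
With the ceiling, producers sell 1980 units at 1144, so PS = ½ · (1144 - 484) · 1980 = 653400.
Change in producer surplus = 653400 - 4946784 = -4293384.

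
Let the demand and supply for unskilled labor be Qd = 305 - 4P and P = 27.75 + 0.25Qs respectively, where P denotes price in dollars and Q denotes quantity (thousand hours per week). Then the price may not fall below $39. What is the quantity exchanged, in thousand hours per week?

97

Rearranging supply gives Qs = 4P - 111. Setting quantity demanded equal to quantity supplied, 305 - 4P = 4P - 111, gives P* = 52 and Q* = 97.
The floor of 39 is below the equilibrium price 52, so it is not binding; the market clears at P* = 52, Q* = 97.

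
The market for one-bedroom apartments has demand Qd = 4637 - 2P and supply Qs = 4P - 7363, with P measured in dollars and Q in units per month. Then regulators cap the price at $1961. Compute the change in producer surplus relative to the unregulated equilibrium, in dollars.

-21801

In a free market, 4637 - 2P = 4P - 7363 gives the equilibrium P* = 2000, Q* = 637.
The ceiling of 1961 is below the equilibrium price 2000, so it binds.
At P = 1961: Qd = 4637 - 2·1961 = 715 and Qs = 4·1961 - 7363 = 481.
Producer surplus without the control is ½ · (2000 - 1840.75) · 637 = 50721.125.
With the ceiling, producers sell 481 units at 1961, so PS = ½ · (1961 - 1840.75) · 481 = 28920.125.
Change in producer surplus = 28920.125 - 50721.125 = -21801.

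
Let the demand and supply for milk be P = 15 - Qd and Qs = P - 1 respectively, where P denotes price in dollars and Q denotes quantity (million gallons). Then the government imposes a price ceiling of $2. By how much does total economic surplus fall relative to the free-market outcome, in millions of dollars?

Rearranging demand gives Qd = 15 - P. Setting quantity demanded equal to quantity supplied, 15 - P = P - 1, gives P* = 8 and Q* = 7.
The ceiling of 2 is below the equilibrium price 8, so it binds.
At P = 2: Qd = 15 - 2 = 13 and Qs = 2 - 1 = 1.
Quantity traded falls to 1. At Q = 1 the demand price is 15 - 1 = 14 and the supply price is 1 + 1 = 2.
Deadweight loss = ½ · (14 - 2) · (7 - 1) = ½ · 12 · 6 = 36.

36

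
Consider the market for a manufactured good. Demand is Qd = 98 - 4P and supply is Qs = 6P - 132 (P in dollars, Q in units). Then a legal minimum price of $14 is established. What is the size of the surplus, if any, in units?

0

Without the control the market clears where 98 - 4P = 6P - 132, i.e. P* = 23 and Q* = 6.
The floor of 14 is below the equilibrium price 23, so it is not binding; the market clears at P* = 23, Q* = 6.
Since the control does not bind, there is no surplus.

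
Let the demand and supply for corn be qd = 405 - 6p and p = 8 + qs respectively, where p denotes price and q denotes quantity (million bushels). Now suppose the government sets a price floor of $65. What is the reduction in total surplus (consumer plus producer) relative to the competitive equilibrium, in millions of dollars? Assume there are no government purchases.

Rearranging supply gives qs = p - 8. In a free market, 405 - 6p = p - 8 gives the equilibrium p* = 59, q* = 51.
The floor of 65 is above the equilibrium price 59, so it binds.
At p = 65: qd = 405 - 6·65 = 15 and qs = 65 - 8 = 57.
Quantity traded falls to 15. At q = 15 the demand price is (405 - 15)/6 = 65 and the supply price is 8 + 15 = 23.
Deadweight loss = ½ · (65 - 23) · (51 - 15) = ½ · 42 · 36 = 756.

756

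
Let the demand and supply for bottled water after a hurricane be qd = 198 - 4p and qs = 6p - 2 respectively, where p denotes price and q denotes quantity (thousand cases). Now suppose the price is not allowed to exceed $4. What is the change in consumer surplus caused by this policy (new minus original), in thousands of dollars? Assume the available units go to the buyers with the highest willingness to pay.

-800

Without the control the market clears where 198 - 4p = 6p - 2, i.e. p* = 20 and q* = 118.
The ceiling of 4 is below the equilibrium price 20, so it binds.
At p = 4: qd = 198 - 4·4 = 182 and qs = 6·4 - 2 = 22.
Consumer surplus without the control is ½ · (49.5 - 20) · 118 = 1740.5.
With the ceiling, 22 units are sold at 4 (assume they go to the highest-value buyers). The demand price at q = 22 is 44, so CS = ½ · [(49.5 - 4) + (44 - 4)] · 22 = 940.5.
Change in consumer surplus = 940.5 - 1740.5 = -800.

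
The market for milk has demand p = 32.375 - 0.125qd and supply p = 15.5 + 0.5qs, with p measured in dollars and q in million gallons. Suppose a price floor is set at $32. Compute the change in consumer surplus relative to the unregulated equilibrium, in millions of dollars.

Rearranging demand gives qd = 259 - 8p; rearranging supply gives qs = 2p - 31. Equilibrium: 259 - 8p = 2p - 31, so 290 = 10p and p* = 29, q* = 27.
The floor of 32 is above the equilibrium price 29, so it binds.
At p = 32: qd = 259 - 8·32 = 3 and qs = 2·32 - 31 = 33.
Consumer surplus without the control is ½ · (32.375 - 29) · 27 = 45.5625.
With the floor, consumers buy 3 units at 32, so CS = ½ · (32.375 - 32) · 3 = 0.5625.
Change in consumer surplus = 0.5625 - 45.5625 = -45.

-45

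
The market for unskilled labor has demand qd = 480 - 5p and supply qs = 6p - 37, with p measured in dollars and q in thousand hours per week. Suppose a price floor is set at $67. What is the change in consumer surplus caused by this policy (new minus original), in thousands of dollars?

Without the control the market clears where 480 - 5p = 6p - 37, i.e. p* = 47 and q* = 245.
Because the floor (67) lies above the market-clearing price, it is binding.
At p = 67: qd = 480 - 5·67 = 145 and qs = 6·67 - 37 = 365.
Consumer surplus without the control is ½ · (96 - 47) · 245 = 6002.5.
With the floor, consumers buy 145 units at 67, so CS = ½ · (96 - 67) · 145 = 2102.5.
Change in consumer surplus = 2102.5 - 6002.5 = -3900.

-3900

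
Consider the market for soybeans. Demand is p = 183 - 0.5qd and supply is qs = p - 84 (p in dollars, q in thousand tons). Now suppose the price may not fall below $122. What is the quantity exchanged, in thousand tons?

66

Rearranging demand gives qd = 366 - 2p. Equilibrium: 366 - 2p = p - 84, so 450 = 3p and p* = 150, q* = 66.
The floor of 122 is below the equilibrium price 150, so it is not binding; the market clears at p* = 150, q* = 66.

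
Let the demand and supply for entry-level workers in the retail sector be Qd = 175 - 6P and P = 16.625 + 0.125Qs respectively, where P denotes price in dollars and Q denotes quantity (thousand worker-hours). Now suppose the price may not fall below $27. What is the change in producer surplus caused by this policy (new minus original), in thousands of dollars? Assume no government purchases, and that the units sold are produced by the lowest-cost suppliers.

Rearranging supply gives Qs = 8P - 133. Equilibrium: 175 - 6P = 8P - 133, so 308 = 14P and P* = 22, Q* = 43.
Because the floor (27) lies above the market-clearing price, it is binding.
At P = 27: Qd = 175 - 6·27 = 13 and Qs = 8·27 - 133 = 83.
Producer surplus without the control is ½ · (22 - 16.625) · 43 = 115.5625.
With the floor, 13 units are sold at 27. The supply price at Q = 13 is 18.25, so PS = ½ · [(27 - 16.625) + (27 - 18.25)] · 13 = 124.3125.
Change in producer surplus = 124.3125 - 115.5625 = 8.75.

8.75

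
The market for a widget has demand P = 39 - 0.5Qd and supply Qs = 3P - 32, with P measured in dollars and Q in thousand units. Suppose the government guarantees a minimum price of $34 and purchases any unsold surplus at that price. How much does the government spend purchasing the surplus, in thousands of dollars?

2040

Rearranging demand gives Qd = 78 - 2P. Setting quantity demanded equal to quantity supplied, 78 - 2P = 3P - 32, gives P* = 22 and Q* = 34.
The floor of 34 is above the equilibrium price 22, so it binds.
At P = 34: Qd = 78 - 2·34 = 10 and Qs = 3·34 - 32 = 70.
Surplus = Qs - Qd = 60.
Government expenditure = surplus × support price = 60 × 34 = 2040.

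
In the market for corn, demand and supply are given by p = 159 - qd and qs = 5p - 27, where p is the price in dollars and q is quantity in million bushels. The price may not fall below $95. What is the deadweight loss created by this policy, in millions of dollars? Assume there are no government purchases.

Rearranging demand gives qd = 159 - p. Equilibrium: 159 - p = 5p - 27, so 186 = 6p and p* = 31, q* = 128.
Because the floor (95) lies above the market-clearing price, it is binding.
At p = 95: qd = 159 - 95 = 64 and qs = 5·95 - 27 = 448.
Quantity traded falls to 64. At q = 64 the demand price is 159 - 64 = 95 and the supply price is (27 + 64)/5 = 18.2.
Deadweight loss = ½ · (95 - 18.2) · (128 - 64) = ½ · 76.8 · 64 = 2457.6.

2457.6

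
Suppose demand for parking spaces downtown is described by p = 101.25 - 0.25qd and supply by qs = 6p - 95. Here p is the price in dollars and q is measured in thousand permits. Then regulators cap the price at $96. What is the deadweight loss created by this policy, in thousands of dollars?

0

Rearranging demand gives qd = 405 - 4p. Setting quantity demanded equal to quantity supplied, 405 - 4p = 6p - 95, gives p* = 50 and q* = 205.
The ceiling of 96 is above the equilibrium price 50, so it is not binding; the market clears at p* = 50, q* = 205.
Since the control does not bind, no trades are prevented and deadweight loss is zero.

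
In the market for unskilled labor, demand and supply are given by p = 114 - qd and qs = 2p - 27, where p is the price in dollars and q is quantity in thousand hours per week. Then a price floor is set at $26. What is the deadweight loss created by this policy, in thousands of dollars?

0

Rearranging demand gives qd = 114 - p. In a free market, 114 - p = 2p - 27 gives the equilibrium p* = 47, q* = 67.
The floor of 26 is below the equilibrium price 47, so it is not binding; the market clears at p* = 47, q* = 67.
Since the control does not bind, no trades are prevented and deadweight loss is zero.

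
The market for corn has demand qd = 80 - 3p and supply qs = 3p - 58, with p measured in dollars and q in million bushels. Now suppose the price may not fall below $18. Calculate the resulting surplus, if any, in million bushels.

Setting quantity demanded equal to quantity supplied, 80 - 3p = 3p - 58, gives p* = 23 and q* = 11.
Since 18 is below p* = 23, the floor does not bind and the free-market outcome prevails.
Since the control does not bind, there is no surplus.

0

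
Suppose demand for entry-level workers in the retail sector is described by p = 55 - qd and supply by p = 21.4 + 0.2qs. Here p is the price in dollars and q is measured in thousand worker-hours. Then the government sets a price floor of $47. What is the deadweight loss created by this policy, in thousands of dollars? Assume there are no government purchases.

Rearranging demand gives qd = 55 - p; rearranging supply gives qs = 5p - 107. Setting quantity demanded equal to quantity supplied, 55 - p = 5p - 107, gives p* = 27 and q* = 28.
Since 47 > 27, the floor is binding.
At p = 47: qd = 55 - 47 = 8 and qs = 5·47 - 107 = 128.
Quantity traded falls to 8. At q = 8 the demand price is 55 - 8 = 47 and the supply price is (107 + 8)/5 = 23.
Deadweight loss = ½ · (47 - 23) · (28 - 8) = ½ · 24 · 20 = 240.

240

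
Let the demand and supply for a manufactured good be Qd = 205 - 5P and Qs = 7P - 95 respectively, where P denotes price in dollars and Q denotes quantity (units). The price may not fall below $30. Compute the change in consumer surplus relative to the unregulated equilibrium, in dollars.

Without the control the market clears where 205 - 5P = 7P - 95, i.e. P* = 25 and Q* = 80.
Since 30 > 25, the floor is binding.
At P = 30: Qd = 205 - 5·30 = 55 and Qs = 7·30 - 95 = 115.
Consumer surplus without the control is ½ · (41 - 25) · 80 = 640.
With the floor, consumers buy 55 units at 30, so CS = ½ · (41 - 30) · 55 = 302.5.
Change in consumer surplus = 302.5 - 640 = -337.5.

-337.5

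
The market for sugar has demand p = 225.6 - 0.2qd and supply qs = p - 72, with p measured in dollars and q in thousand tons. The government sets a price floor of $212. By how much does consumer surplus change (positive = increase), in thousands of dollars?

-1176

Rearranging demand gives qd = 1128 - 5p. Without the control the market clears where 1128 - 5p = p - 72, i.e. p* = 200 and q* = 128.
Since 212 > 200, the floor is binding.
At p = 212: qd = 1128 - 5·212 = 68 and qs = 212 - 72 = 140.
Consumer surplus without the control is ½ · (225.6 - 200) · 128 = 1638.4.
With the floor, consumers buy 68 units at 212, so CS = ½ · (225.6 - 212) · 68 = 462.4.
Change in consumer surplus = 462.4 - 1638.4 = -1176.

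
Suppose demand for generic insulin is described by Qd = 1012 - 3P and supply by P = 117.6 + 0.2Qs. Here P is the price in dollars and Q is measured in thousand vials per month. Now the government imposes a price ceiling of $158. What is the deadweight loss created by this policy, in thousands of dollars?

11760

Rearranging supply gives Qs = 5P - 588. Without the control the market clears where 1012 - 3P = 5P - 588, i.e. P* = 200 and Q* = 412.
Since 158 < 200, the ceiling is binding.
At P = 158: Qd = 1012 - 3·158 = 538 and Qs = 5·158 - 588 = 202.
Quantity traded falls to 202. At Q = 202 the demand price is (1012 - 202)/3 = 270 and the supply price is (588 + 202)/5 = 158.
Deadweight loss = ½ · (270 - 158) · (412 - 202) = ½ · 112 · 210 = 11760.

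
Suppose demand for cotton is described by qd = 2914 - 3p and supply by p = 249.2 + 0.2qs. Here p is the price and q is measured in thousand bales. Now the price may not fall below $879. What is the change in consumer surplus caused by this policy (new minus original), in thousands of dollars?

-292764.5

Rearranging supply gives qs = 5p - 1246. In a free market, 2914 - 3p = 5p - 1246 gives the equilibrium p* = 520, q* = 1354.
Because the floor (879) lies above the market-clearing price, it is binding.
At p = 879: qd = 2914 - 3·879 = 277 and qs = 5·879 - 1246 = 3149.
Consumer surplus without the control is ½ · (2914/3 - 520) · 1354 = 916658/3.
With the floor, consumers buy 277 units at 879, so CS = ½ · (2914/3 - 879) · 277 = 76729/6.
Change in consumer surplus = 76729/6 - 916658/3 = -292764.5.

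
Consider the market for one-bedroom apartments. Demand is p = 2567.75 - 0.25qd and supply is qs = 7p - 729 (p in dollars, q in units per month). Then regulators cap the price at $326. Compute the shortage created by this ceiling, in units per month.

Rearranging demand gives qd = 10271 - 4p. In a free market, 10271 - 4p = 7p - 729 gives the equilibrium p* = 1000, q* = 6271.
Since 326 < 1000, the ceiling is binding.
At p = 326: qd = 10271 - 4·326 = 8967 and qs = 7·326 - 729 = 1553.
Shortage = qd - qs = 8967 - 1553 = 7414.

7414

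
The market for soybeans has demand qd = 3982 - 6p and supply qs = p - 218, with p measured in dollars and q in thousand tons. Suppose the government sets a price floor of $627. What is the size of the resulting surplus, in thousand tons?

189

Equilibrium: 3982 - 6p = p - 218, so 4200 = 7p and p* = 600, q* = 382.
The floor of 627 is above the equilibrium price 600, so it binds.
At p = 627: qd = 3982 - 6·627 = 220 and qs = 627 - 218 = 409.
Surplus = qs - qd = 409 - 220 = 189.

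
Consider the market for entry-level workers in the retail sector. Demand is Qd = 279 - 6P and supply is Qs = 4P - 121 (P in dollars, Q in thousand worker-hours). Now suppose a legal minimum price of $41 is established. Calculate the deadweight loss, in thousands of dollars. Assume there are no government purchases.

Setting quantity demanded equal to quantity supplied, 279 - 6P = 4P - 121, gives P* = 40 and Q* = 39.
The floor of 41 is above the equilibrium price 40, so it binds.
At P = 41: Qd = 279 - 6·41 = 33 and Qs = 4·41 - 121 = 43.
Quantity traded falls to 33. At Q = 33 the demand price is (279 - 33)/6 = 41 and the supply price is (121 + 33)/4 = 38.5.
Deadweight loss = ½ · (41 - 38.5) · (39 - 33) = ½ · 2.5 · 6 = 7.5.

7.5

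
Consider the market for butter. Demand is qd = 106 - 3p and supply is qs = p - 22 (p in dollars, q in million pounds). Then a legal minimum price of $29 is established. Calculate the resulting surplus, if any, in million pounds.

In a free market, 106 - 3p = p - 22 gives the equilibrium p* = 32, q* = 10.
The floor of 29 is below the equilibrium price 32, so it is not binding; the market clears at p* = 32, q* = 10.
Since the control does not bind, there is no surplus.

0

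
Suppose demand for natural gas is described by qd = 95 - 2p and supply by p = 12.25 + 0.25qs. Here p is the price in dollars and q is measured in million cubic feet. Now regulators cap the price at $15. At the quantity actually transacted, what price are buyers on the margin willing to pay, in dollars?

42

Rearranging supply gives qs = 4p - 49. Setting quantity demanded equal to quantity supplied, 95 - 2p = 4p - 49, gives p* = 24 and q* = 47.
Because the ceiling (15) lies below the market-clearing price, it is binding.
At p = 15: qd = 95 - 2·15 = 65 and qs = 4·15 - 49 = 11.
Only 11 units reach the market. On the demand curve, the marginal buyer's willingness to pay at q = 11 is (95 - 11)/2 = 42.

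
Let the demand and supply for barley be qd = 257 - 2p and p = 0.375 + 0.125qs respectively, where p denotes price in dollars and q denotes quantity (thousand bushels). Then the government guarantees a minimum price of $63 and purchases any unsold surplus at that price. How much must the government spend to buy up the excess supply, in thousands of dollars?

Rearranging supply gives qs = 8p - 3. Without the control the market clears where 257 - 2p = 8p - 3, i.e. p* = 26 and q* = 205.
Since 63 > 26, the floor is binding.
At p = 63: qd = 257 - 2·63 = 131 and qs = 8·63 - 3 = 501.
Surplus = qs - qd = 370.
Government expenditure = surplus × support price = 370 × 63 = 23310.

23310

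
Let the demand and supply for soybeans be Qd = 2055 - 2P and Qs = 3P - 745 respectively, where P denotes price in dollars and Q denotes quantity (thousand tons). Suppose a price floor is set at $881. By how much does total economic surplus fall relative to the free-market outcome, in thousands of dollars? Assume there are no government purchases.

171735

Equilibrium: 2055 - 2P = 3P - 745, so 2800 = 5P and P* = 560, Q* = 935.
Since 881 > 560, the floor is binding.
At P = 881: Qd = 2055 - 2·881 = 293 and Qs = 3·881 - 745 = 1898.
Quantity traded falls to 293. At Q = 293 the demand price is (2055 - 293)/2 = 881 and the supply price is (745 + 293)/3 = 346.
Deadweight loss = ½ · (881 - 346) · (935 - 293) = ½ · 535 · 642 = 171735.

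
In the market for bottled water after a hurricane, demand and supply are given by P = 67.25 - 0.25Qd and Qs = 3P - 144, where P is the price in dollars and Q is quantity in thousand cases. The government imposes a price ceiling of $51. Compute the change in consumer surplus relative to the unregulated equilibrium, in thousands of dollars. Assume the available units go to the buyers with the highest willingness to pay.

Rearranging demand gives Qd = 269 - 4P. Equilibrium: 269 - 4P = 3P - 144, so 413 = 7P and P* = 59, Q* = 33.
Since 51 < 59, the ceiling is binding.
At P = 51: Qd = 269 - 4·51 = 65 and Qs = 3·51 - 144 = 9.
Consumer surplus without the control is ½ · (67.25 - 59) · 33 = 136.125.
With the ceiling, 9 units are sold at 51 (assume they go to the highest-value buyers). The demand price at Q = 9 is 65, so CS = ½ · [(67.25 - 51) + (65 - 51)] · 9 = 136.125.
Change in consumer surplus = 136.125 - 136.125 = 0.

0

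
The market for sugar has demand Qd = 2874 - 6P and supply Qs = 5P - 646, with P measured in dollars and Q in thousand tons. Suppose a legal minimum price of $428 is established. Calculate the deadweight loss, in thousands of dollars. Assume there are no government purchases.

Equilibrium: 2874 - 6P = 5P - 646, so 3520 = 11P and P* = 320, Q* = 954.
Since 428 > 320, the floor is binding.
At P = 428: Qd = 2874 - 6·428 = 306 and Qs = 5·428 - 646 = 1494.
Quantity traded falls to 306. At Q = 306 the demand price is (2874 - 306)/6 = 428 and the supply price is (646 + 306)/5 = 190.4.
Deadweight loss = ½ · (428 - 190.4) · (954 - 306) = ½ · 237.6 · 648 = 76982.4.

76982.4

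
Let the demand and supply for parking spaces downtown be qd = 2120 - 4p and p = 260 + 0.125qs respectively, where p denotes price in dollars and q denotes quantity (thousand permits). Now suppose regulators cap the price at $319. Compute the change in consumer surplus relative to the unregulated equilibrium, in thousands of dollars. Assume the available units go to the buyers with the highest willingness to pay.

Rearranging supply gives qs = 8p - 2080. Without the control the market clears where 2120 - 4p = 8p - 2080, i.e. p* = 350 and q* = 720.
Since 319 < 350, the ceiling is binding.
At p = 319: qd = 2120 - 4·319 = 844 and qs = 8·319 - 2080 = 472.
Consumer surplus without the control is ½ · (530 - 350) · 720 = 64800.
With the ceiling, 472 units are sold at 319 (assume they go to the highest-value buyers). The demand price at q = 472 is 412, so CS = ½ · [(530 - 319) + (412 - 319)] · 472 = 71744.
Change in consumer surplus = 71744 - 64800 = 6944.

6944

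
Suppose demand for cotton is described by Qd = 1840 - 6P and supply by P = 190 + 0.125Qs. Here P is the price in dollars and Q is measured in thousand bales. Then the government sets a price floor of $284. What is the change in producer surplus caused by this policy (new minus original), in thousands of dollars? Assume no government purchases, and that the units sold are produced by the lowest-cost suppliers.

1628

Rearranging supply gives Qs = 8P - 1520. Without the control the market clears where 1840 - 6P = 8P - 1520, i.e. P* = 240 and Q* = 400.
Since 284 > 240, the floor is binding.
At P = 284: Qd = 1840 - 6·284 = 136 and Qs = 8·284 - 1520 = 752.
Producer surplus without the control is ½ · (240 - 190) · 400 = 10000.
With the floor, 136 units are sold at 284. The supply price at Q = 136 is 207, so PS = ½ · [(284 - 190) + (284 - 207)] · 136 = 11628.
Change in producer surplus = 11628 - 10000 = 1628.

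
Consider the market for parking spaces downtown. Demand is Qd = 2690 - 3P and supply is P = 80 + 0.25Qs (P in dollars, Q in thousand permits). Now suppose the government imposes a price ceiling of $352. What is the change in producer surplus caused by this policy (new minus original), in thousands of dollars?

Rearranging supply gives Qs = 4P - 320. Setting quantity demanded equal to quantity supplied, 2690 - 3P = 4P - 320, gives P* = 430 and Q* = 1400.
Since 352 < 430, the ceiling is binding.
At P = 352: Qd = 2690 - 3·352 = 1634 and Qs = 4·352 - 320 = 1088.
Producer surplus without the control is ½ · (430 - 80) · 1400 = 245000.
With the ceiling, producers sell 1088 units at 352, so PS = ½ · (352 - 80) · 1088 = 147968.
Change in producer surplus = 147968 - 245000 = -97032.

-97032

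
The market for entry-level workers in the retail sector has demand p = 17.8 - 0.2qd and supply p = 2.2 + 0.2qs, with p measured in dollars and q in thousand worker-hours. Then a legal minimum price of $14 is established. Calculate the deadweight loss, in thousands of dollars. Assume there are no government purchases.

Rearranging demand gives qd = 89 - 5p; rearranging supply gives qs = 5p - 11. Setting quantity demanded equal to quantity supplied, 89 - 5p = 5p - 11, gives p* = 10 and q* = 39.
Because the floor (14) lies above the market-clearing price, it is binding.
At p = 14: qd = 89 - 5·14 = 19 and qs = 5·14 - 11 = 59.
Quantity traded falls to 19. At q = 19 the demand price is (89 - 19)/5 = 14 and the supply price is (11 + 19)/5 = 6.
Deadweight loss = ½ · (14 - 6) · (39 - 19) = ½ · 8 · 20 = 80.

80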